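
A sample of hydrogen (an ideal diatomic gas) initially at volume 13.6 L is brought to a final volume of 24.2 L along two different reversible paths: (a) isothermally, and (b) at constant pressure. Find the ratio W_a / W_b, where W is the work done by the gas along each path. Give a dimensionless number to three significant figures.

W_a / W_b ≈ 0.739

Path (a) isothermal: W = P₁V₁ ln(V₂/V₁) → W_a/(P₁V₁) = 0.5763.
Path (b) isobaric: W = P₁(V₂ − V₁) → W_b/(P₁V₁) = 0.7794.
W_a / W_b = 0.5763 / 0.7794 = 0.7394.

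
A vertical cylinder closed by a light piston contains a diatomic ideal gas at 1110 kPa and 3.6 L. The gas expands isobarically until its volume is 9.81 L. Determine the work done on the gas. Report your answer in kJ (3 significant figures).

W ≈ -6.89 kJ

Isobaric: W = P ΔV.
W = (1110 kPa)(9.81 − 3.6 L) = (1110)(6.21) = 6893 J.
Work on gas = −W_by = -6893 J.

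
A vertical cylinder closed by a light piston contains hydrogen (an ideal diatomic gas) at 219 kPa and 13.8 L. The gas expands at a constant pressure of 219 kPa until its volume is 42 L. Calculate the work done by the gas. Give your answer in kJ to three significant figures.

W ≈ 6.18 kJ

Isobaric: W = P ΔV.
W = (219 kPa)(42 − 13.8 L) = (219)(28.2) = 6176 J.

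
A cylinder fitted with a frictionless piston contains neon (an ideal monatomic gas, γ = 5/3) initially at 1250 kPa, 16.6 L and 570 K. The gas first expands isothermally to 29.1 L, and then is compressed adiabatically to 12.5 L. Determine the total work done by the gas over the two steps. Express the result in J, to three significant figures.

W_total ≈ -11900 J

Step 1 (isothermal): W = P₁V₁ ln(V₂/V₁) = (20750) ln(29.1/16.6) = 11648 J.
After step 1: P = 713.1 kPa, V = 29.1 L, T = 570 K.
Step 2 (adiabatic): W = (P₁V₁ − P₂V₂)/(γ−1) = (20750 − 36448)/0.667 = -23547 J.
W_total = 11648 − 23547 = -11899 J.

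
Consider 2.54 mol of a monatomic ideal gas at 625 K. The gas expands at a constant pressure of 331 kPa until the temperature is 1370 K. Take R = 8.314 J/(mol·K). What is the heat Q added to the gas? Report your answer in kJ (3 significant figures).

Isobaric: W = nRΔT = (2.54)(8.314)(745) = 15733 J.
ΔU = nCᵥΔT with Cᵥ = 3R/2: ΔU = (2.54)(12.47)(745) = 23599 J.
Q = ΔU + W = 23599 + 15733 = 39331 J.

Q ≈ 39.3 kJ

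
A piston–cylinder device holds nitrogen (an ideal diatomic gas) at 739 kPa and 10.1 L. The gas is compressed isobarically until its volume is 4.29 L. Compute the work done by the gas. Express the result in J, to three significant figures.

Isobaric: W = P ΔV.
W = (739 kPa)(4.29 − 10.1 L) = (739)(-5.81) = -4294 J.

W ≈ -4290 J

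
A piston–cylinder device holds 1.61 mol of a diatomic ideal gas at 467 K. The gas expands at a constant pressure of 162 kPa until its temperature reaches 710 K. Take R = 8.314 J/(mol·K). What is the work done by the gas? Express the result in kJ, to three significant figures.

W ≈ 3.25 kJ

Isobaric: W = P ΔV = nR ΔT.
W = (1.61)(8.314)(710 − 467) = 3253 J.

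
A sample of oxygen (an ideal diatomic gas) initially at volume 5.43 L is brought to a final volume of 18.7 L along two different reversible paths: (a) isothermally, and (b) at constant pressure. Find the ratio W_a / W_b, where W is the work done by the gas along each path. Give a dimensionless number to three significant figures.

W_a / W_b ≈ 0.506

Path (a) isothermal: W = P₁V₁ ln(V₂/V₁) → W_a/(P₁V₁) = 1.237.
Path (b) isobaric: W = P₁(V₂ − V₁) → W_b/(P₁V₁) = 2.444.
W_a / W_b = 1.237 / 2.444 = 0.506.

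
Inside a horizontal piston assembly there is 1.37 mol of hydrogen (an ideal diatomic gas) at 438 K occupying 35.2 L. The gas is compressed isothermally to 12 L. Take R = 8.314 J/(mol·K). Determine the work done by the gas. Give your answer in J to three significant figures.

Isothermal: W = nRT ln(V₂/V₁).
W = (1.37)(8.314)(438) × ln(12/35.2)
  = 4989 × -1.076
W_by_gas = -5369 J.

W ≈ -5370 J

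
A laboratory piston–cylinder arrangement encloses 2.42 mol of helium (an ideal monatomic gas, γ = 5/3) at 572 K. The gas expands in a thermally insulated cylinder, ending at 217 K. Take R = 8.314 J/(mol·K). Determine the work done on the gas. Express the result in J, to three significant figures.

Adiabatic ⇒ Q = 0, so W_by = −ΔU = nCᵥ(T₁ − T₂).
Cᵥ = 3R/2 = 12.47 J/(mol·K).
W = (2.42)(12.47)(572 − 217) = 10714 J.
Work on gas = −W_by = -10714 J.

W ≈ -10700 J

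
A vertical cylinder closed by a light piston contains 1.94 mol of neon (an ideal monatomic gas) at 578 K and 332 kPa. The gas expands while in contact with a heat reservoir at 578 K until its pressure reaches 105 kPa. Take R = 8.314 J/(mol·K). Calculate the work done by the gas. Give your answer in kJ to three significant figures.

W ≈ 10.7 kJ

Isothermal process: W = nRT ln(V₂/V₁) = nRT ln(P₁/P₂).
W = (1.94)(8.314)(578) × ln(332/105)
  = 9323 × ln(3.162) = 9323 × 1.151
W_by_gas = 10732 J.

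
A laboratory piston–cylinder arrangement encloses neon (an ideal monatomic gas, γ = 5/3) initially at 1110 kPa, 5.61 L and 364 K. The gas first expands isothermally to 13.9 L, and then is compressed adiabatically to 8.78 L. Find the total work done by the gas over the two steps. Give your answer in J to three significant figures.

W_total ≈ 2300 J

Step 1 (isothermal): W = P₁V₁ ln(V₂/V₁) = (6227) ln(13.9/5.61) = 5650 J.
After step 1: P = 448 kPa, V = 13.9 L, T = 364 K.
Step 2 (adiabatic): W = (P₁V₁ − P₂V₂)/(γ−1) = (6227 − 8459)/0.667 = -3347 J.
W_total = 5650 − 3347 = 2303 J.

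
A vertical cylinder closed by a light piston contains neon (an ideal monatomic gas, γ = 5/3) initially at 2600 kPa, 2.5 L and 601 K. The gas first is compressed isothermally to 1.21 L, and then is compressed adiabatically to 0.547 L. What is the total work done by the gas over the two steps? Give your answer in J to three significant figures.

W_total ≈ -11500 J

Step 1 (isothermal): W = P₁V₁ ln(V₂/V₁) = (6500) ln(1.21/2.5) = -4717 J.
After step 1: P = 5372 kPa, V = 1.21 L, T = 601 K.
Step 2 (adiabatic): W = (P₁V₁ − P₂V₂)/(γ−1) = (6500 − 11035)/0.667 = -6803 J.
W_total = -4717 − 6803 = -11520 J.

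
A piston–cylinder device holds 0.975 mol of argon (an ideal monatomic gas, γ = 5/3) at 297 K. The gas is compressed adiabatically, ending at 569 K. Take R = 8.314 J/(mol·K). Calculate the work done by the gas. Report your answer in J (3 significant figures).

Adiabatic ⇒ Q = 0, so W_by = −ΔU = nCᵥ(T₁ − T₂).
Cᵥ = 3R/2 = 12.47 J/(mol·K).
W = (0.975)(12.47)(297 − 569) = -3307 J.

W ≈ -3310 J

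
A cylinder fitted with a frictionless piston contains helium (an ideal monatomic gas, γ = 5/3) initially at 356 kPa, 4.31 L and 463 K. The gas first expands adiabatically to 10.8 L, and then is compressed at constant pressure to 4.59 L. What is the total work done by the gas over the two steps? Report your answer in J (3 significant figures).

Step 1 (adiabatic): W = (P₁V₁ − P₂V₂)/(γ−1) = (1534 − 831.7)/0.667 = 1054 J.
After step 1: P = 77.01 kPa, V = 10.8 L, T = 251 K.
Step 2 (isobaric): W = PΔV = (77.01 kPa)(4.59 − 10.8 L) = -478.2 J.
W_total = 1054 − 478.2 = 575.8 J.

W_total ≈ 576 J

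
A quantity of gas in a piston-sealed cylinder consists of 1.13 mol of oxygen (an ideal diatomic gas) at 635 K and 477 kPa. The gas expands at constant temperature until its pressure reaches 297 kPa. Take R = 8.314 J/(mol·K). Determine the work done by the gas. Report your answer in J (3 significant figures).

Isothermal process: W = nRT ln(V₂/V₁) = nRT ln(P₁/P₂).
W = (1.13)(8.314)(635) × ln(477/297)
  = 5966 × ln(1.606) = 5966 × 0.4738
W_by_gas = 2826 J.

W ≈ 2830 J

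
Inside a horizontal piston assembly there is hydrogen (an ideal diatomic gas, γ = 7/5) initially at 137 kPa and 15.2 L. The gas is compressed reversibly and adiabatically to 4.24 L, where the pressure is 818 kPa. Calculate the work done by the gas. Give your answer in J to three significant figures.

W ≈ -3460 J

Adiabatic: W = (P₁V₁ − P₂V₂)/(γ − 1) with γ = 7/5.
P₁V₁ = 2082 J, P₂V₂ = 3468 J.
W = (2082 − 3468) / 0.4 = -3465 J.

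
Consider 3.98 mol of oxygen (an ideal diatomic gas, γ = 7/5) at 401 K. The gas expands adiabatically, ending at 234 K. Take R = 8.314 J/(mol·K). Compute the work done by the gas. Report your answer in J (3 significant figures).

Adiabatic ⇒ Q = 0, so W_by = −ΔU = nCᵥ(T₁ − T₂).
Cᵥ = 5R/2 = 20.79 J/(mol·K).
W = (3.98)(20.79)(401 − 234) = 13815 J.

W ≈ 13800 J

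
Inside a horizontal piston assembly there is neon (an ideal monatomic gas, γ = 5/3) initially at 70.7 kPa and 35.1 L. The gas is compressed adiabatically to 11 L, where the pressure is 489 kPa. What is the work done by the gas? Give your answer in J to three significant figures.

Adiabatic: W = (P₁V₁ − P₂V₂)/(γ − 1) with γ = 5/3.
P₁V₁ = 2482 J, P₂V₂ = 5379 J.
W = (2482 − 5379) / 0.6667 = -4346 J.

W ≈ -4350 J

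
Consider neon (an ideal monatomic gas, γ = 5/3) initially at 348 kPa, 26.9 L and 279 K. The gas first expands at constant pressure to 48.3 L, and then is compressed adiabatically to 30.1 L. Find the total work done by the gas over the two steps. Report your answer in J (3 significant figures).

W_total ≈ -1900 J

Step 1 (isobaric): W = PΔV = (348 kPa)(48.3 − 26.9 L) = 7447 J.
After step 1: P = 348 kPa, V = 48.3 L, T = 501 K.
Step 2 (adiabatic): W = (P₁V₁ − P₂V₂)/(γ−1) = (16808 − 23038)/0.667 = -9345 J.
W_total = 7447 − 9345 = -1897 J.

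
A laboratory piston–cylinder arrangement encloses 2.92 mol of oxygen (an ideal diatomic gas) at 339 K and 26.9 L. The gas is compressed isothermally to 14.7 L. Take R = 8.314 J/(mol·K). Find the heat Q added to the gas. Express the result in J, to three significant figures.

Isothermal ⇒ ΔU = 0, so Q = W = nRT ln(V₂/V₁).
Q = (2.92)(8.314)(339) ln(14.7/26.9) = 8230 × -0.6043 = -4973 J.

Q ≈ -4970 J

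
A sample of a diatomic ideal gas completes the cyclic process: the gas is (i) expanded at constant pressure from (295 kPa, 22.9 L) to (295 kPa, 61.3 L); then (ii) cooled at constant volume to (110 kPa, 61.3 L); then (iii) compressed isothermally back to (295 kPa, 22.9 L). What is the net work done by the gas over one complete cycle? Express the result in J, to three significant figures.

W_net ≈ 4690 J

Leg (i): W = PΔV = (295)(61.3 − 22.9) = 11328 J.
Leg (ii): W = 0.
Leg (iii): W = PᵢVᵢ ln(V_f/Vᵢ) = (6743) ln(22.9/61.3) = -6639 J.
W_net = 11328 − 6639 = 4689 J.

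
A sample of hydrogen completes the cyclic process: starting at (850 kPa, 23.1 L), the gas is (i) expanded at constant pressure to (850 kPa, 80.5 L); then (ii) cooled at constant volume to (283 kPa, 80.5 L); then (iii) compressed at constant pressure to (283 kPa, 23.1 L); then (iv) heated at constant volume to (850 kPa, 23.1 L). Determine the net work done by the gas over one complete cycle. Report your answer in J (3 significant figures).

Constant-volume legs do no work.
W(i) = (850)(80.5 − 23.1) = 48790 J; W(iii) = (283)(23.1 − 80.5) = -16244 J.
W_net = 48790 − 16244 = 32546 J (the clockwise enclosed area).

W_net ≈ 32500 J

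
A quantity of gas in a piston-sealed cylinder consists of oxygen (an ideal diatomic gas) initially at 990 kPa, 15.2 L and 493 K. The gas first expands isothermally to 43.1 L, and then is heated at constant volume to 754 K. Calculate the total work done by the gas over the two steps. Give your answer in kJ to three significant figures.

W_total ≈ 15.7 kJ

Step 1 (isothermal): W = P₁V₁ ln(V₂/V₁) = (15048) ln(43.1/15.2) = 15683 J.
Step 2 (isochoric): W = 0 (constant volume).
W_total = 15683 + 0 = 15683 J.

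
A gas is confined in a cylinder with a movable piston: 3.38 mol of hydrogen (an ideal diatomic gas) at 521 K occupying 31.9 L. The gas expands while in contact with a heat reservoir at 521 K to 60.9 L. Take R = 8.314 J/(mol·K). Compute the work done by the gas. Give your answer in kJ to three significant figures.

W ≈ 9.47 kJ

Isothermal: W = nRT ln(V₂/V₁).
W = (3.38)(8.314)(521) × ln(60.9/31.9)
  = 14641 × 0.6466
W_by_gas = 9467 J.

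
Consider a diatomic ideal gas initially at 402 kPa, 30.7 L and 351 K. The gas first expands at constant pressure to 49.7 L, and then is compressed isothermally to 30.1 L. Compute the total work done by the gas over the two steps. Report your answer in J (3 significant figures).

W_total ≈ -2380 J

Step 1 (isobaric): W = PΔV = (402 kPa)(49.7 − 30.7 L) = 7638 J.
After step 1: P = 402 kPa, V = 49.7 L, T = 568.2 K.
Step 2 (isothermal): W = P₁V₁ ln(V₂/V₁) = (19979) ln(30.1/49.7) = -10019 J.
W_total = 7638 − 10019 = -2381 J.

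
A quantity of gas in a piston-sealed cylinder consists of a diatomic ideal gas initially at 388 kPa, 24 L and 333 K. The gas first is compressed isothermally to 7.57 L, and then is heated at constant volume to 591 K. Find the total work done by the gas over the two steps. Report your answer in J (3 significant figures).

W_total ≈ -10700 J

Step 1 (isothermal): W = P₁V₁ ln(V₂/V₁) = (9312) ln(7.57/24) = -10745 J.
Step 2 (isochoric): W = 0 (constant volume).
W_total = -10745 + 0 = -10745 J.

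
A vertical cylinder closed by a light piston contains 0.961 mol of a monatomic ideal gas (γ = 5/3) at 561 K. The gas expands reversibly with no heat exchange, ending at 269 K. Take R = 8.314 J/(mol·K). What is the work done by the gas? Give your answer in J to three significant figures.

W ≈ 3500 J

Adiabatic ⇒ Q = 0, so W_by = −ΔU = nCᵥ(T₁ − T₂).
Cᵥ = 3R/2 = 12.47 J/(mol·K).
W = (0.961)(12.47)(561 − 269) = 3500 J.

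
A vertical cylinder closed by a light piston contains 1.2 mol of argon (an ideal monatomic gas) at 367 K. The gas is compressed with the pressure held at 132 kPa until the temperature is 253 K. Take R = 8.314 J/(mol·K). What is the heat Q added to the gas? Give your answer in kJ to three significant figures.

Isobaric: W = nRΔT = (1.2)(8.314)(-114) = -1137 J.
ΔU = nCᵥΔT with Cᵥ = 3R/2: ΔU = (1.2)(12.47)(-114) = -1706 J.
Q = ΔU + W = -1706 − 1137 = -2843 J.

Q ≈ -2.84 kJ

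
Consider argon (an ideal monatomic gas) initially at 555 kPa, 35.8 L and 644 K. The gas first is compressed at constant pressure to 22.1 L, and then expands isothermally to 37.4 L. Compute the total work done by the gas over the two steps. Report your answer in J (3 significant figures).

Step 1 (isobaric): W = PΔV = (555 kPa)(22.1 − 35.8 L) = -7603 J.
After step 1: P = 555 kPa, V = 22.1 L, T = 397.6 K.
Step 2 (isothermal): W = P₁V₁ ln(V₂/V₁) = (12266) ln(37.4/22.1) = 6453 J.
W_total = -7603 + 6453 = -1151 J.

W_total ≈ -1150 J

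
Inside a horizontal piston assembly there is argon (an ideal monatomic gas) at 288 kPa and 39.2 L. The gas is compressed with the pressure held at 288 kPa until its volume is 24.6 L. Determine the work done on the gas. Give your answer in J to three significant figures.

W ≈ 4200 J

Isobaric: W = P ΔV.
W = (288 kPa)(24.6 − 39.2 L) = (288)(-14.6) = -4205 J.
Work on gas = −W_by = 4205 J.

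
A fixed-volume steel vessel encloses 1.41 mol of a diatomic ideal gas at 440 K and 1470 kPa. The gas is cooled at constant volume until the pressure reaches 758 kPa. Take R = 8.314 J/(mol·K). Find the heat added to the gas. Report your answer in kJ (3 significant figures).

Q ≈ -6.25 kJ

Constant volume ⇒ W = 0, so Q = ΔU = nCᵥΔT with Cᵥ = 5R/2 = 20.79 J/(mol·K).
At constant V, T₂/T₁ = P₂/P₁ ⇒ ΔT = T₁(P₂/P₁ − 1) = 440·(758/1470 − 1) = -213.1 K.
ΔU = (1.41)(20.79)(-213.1) = -6246 J.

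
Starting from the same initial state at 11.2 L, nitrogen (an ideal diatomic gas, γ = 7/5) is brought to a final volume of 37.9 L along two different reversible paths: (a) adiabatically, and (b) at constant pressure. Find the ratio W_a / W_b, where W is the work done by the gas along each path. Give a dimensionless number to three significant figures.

Path (a) adiabatic: W = P₁V₁(1 − (V₁/V₂)^(γ−1))/(γ−1) → W_a/(P₁V₁) = 0.9648.
Path (b) isobaric: W = P₁(V₂ − V₁) → W_b/(P₁V₁) = 2.384.
W_a / W_b = 0.9648 / 2.384 = 0.4047.

W_a / W_b ≈ 0.405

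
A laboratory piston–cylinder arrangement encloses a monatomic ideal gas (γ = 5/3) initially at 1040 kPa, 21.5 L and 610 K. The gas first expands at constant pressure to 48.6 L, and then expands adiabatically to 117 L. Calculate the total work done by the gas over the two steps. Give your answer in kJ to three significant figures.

W_total ≈ 61.8 kJ

Step 1 (isobaric): W = PΔV = (1040 kPa)(48.6 − 21.5 L) = 28184 J.
After step 1: P = 1040 kPa, V = 48.6 L, T = 1379 K.
Step 2 (adiabatic): W = (P₁V₁ − P₂V₂)/(γ−1) = (50544 − 28139)/0.667 = 33608 J.
W_total = 28184 + 33608 = 61792 J.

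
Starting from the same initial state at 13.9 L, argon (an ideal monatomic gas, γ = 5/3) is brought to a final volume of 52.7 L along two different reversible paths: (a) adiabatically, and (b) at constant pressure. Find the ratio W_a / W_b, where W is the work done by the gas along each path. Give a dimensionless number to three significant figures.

W_a / W_b ≈ 0.316

Path (a) adiabatic: W = P₁V₁(1 − (V₁/V₂)^(γ−1))/(γ−1) → W_a/(P₁V₁) = 0.8831.
Path (b) isobaric: W = P₁(V₂ − V₁) → W_b/(P₁V₁) = 2.791.
W_a / W_b = 0.8831 / 2.791 = 0.3164.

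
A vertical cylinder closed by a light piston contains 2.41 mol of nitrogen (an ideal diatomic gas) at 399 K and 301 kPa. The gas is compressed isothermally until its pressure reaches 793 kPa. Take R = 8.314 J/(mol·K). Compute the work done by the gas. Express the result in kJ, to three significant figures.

W ≈ -7.74 kJ

Isothermal process: W = nRT ln(V₂/V₁) = nRT ln(P₁/P₂).
W = (2.41)(8.314)(399) × ln(301/793)
  = 7995 × ln(0.3796) = 7995 × -0.9687
W_by_gas = -7745 J.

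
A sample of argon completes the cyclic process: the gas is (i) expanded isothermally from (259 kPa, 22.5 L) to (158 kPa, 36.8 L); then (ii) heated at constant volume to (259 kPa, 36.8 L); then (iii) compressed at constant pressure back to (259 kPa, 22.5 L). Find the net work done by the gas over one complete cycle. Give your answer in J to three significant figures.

Leg (i): W = PᵢVᵢ ln(V_f/Vᵢ) = (5828) ln(36.8/22.5) = 2867 J.
Leg (ii): W = 0.
Leg (iii): W = PΔV = (259)(22.5 − 36.8) = -3704 J.
W_net = 2867 − 3704 = -836.7 J.

W_net ≈ -837 J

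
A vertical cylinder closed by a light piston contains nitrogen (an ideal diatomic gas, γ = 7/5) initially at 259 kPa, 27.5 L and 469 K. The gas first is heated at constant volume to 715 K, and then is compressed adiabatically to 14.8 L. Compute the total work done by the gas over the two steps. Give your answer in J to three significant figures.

Step 1 (isochoric): W = 0 (constant volume).
After step 1: P = 394.9 kPa (V unchanged).
Step 2 (adiabatic): W = (P₁V₁ − P₂V₂)/(γ−1) = (10858 − 13912)/0.4 = -7634 J.
W_total = 0 − 7634 = -7634 J.

W_total ≈ -7630 J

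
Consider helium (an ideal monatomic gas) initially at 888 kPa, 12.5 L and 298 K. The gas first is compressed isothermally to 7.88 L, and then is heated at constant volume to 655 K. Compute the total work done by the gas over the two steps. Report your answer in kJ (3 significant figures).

W_total ≈ -5.12 kJ

Step 1 (isothermal): W = P₁V₁ ln(V₂/V₁) = (11100) ln(7.88/12.5) = -5122 J.
Step 2 (isochoric): W = 0 (constant volume).
W_total = -5122 + 0 = -5122 J.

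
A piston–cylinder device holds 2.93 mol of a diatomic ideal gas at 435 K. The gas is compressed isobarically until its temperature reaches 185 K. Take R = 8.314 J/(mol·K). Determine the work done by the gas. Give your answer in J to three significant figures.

W ≈ -6090 J

Isobaric: W = P ΔV = nR ΔT.
W = (2.93)(8.314)(185 − 435) = -6090 J.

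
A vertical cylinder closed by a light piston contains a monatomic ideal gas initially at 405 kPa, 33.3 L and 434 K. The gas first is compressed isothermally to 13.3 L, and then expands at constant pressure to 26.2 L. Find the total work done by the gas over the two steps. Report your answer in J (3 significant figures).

Step 1 (isothermal): W = P₁V₁ ln(V₂/V₁) = (13486) ln(13.3/33.3) = -12378 J.
After step 1: P = 1014 kPa, V = 13.3 L, T = 434 K.
Step 2 (isobaric): W = PΔV = (1014 kPa)(26.2 − 13.3 L) = 13081 J.
W_total = -12378 + 13081 = 703.1 J.

W_total ≈ 703 J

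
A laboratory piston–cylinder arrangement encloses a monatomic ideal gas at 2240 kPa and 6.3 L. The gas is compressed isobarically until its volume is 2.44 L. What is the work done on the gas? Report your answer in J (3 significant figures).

W ≈ 8650 J

Isobaric: W = P ΔV.
W = (2240 kPa)(2.44 − 6.3 L) = (2240)(-3.86) = -8646 J.
Work on gas = −W_by = 8646 J.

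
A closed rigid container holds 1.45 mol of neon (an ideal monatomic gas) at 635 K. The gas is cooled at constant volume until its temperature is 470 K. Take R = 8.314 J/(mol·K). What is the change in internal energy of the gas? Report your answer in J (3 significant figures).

ΔU ≈ -2980 J

Constant volume ⇒ W = 0, so Q = ΔU = nCᵥΔT with Cᵥ = 3R/2 = 12.47 J/(mol·K).
ΔU = (1.45)(12.47)(470 − 635) = -2984 J.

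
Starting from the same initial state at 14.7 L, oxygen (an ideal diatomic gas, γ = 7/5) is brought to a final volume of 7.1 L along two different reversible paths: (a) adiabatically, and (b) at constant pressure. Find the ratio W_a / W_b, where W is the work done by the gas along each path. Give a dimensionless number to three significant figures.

Path (a) adiabatic: W = P₁V₁(1 − (V₁/V₂)^(γ−1))/(γ−1) → W_a/(P₁V₁) = -0.8447.
Path (b) isobaric: W = P₁(V₂ − V₁) → W_b/(P₁V₁) = -0.517.
W_a / W_b = -0.8447 / -0.517 = 1.634.

W_a / W_b ≈ 1.63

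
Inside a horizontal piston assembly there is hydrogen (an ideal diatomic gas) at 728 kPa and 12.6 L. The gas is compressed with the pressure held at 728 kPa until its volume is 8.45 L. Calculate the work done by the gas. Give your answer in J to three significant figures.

Isobaric: W = P ΔV.
W = (728 kPa)(8.45 − 12.6 L) = (728)(-4.15) = -3021 J.

W ≈ -3020 J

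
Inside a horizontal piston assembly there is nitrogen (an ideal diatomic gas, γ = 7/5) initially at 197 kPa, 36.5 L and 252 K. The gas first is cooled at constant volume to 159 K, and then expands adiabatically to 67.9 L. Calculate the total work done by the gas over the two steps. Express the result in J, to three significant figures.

Step 1 (isochoric): W = 0 (constant volume).
After step 1: P = 124.3 kPa (V unchanged).
Step 2 (adiabatic): W = (P₁V₁ − P₂V₂)/(γ−1) = (4537 − 3539)/0.4 = 2494 J.
W_total = 0 + 2494 = 2494 J.

W_total ≈ 2490 J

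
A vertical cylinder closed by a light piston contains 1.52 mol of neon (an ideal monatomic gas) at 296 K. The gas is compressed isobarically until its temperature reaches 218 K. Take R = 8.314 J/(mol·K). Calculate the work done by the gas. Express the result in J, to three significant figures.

W ≈ -986 J

Isobaric: W = P ΔV = nR ΔT.
W = (1.52)(8.314)(218 − 296) = -985.7 J.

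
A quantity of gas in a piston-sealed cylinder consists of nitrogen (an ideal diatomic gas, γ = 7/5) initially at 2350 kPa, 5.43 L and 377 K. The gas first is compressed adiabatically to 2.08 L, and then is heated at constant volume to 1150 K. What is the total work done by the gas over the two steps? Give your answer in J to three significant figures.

Step 1 (adiabatic): W = (P₁V₁ − P₂V₂)/(γ−1) = (12760 − 18731)/0.4 = -14926 J.
Step 2 (isochoric): W = 0 (constant volume).
W_total = -14926 + 0 = -14926 J.

W_total ≈ -14900 J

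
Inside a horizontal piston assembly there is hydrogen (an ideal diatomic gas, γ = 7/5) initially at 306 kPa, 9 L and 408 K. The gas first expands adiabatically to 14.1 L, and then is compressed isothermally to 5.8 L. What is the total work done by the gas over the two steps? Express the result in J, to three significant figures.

W_total ≈ -913 J

Step 1 (adiabatic): W = (P₁V₁ − P₂V₂)/(γ−1) = (2754 − 2301)/0.4 = 1132 J.
After step 1: P = 163.2 kPa, V = 14.1 L, T = 340.9 K.
Step 2 (isothermal): W = P₁V₁ ln(V₂/V₁) = (2301) ln(5.8/14.1) = -2044 J.
W_total = 1132 − 2044 = -912.5 J.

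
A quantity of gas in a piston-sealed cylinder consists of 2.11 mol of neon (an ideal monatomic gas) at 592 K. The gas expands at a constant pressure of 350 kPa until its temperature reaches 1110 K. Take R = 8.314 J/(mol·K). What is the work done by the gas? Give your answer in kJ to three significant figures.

Isobaric: W = P ΔV = nR ΔT.
W = (2.11)(8.314)(1110 − 592) = 9087 J.

W ≈ 9.09 kJ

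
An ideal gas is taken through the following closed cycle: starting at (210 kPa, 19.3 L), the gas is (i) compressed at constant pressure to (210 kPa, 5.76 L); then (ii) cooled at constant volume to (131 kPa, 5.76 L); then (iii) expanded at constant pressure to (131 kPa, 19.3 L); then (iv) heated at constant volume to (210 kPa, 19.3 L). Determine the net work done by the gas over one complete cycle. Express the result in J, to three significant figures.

Constant-volume legs do no work.
W(i) = (210)(5.76 − 19.3) = -2843 J; W(iii) = (131)(19.3 − 5.76) = 1774 J.
W_net = -2843 + 1774 = -1070 J (the counter-clockwise enclosed area).

W_net ≈ -1070 J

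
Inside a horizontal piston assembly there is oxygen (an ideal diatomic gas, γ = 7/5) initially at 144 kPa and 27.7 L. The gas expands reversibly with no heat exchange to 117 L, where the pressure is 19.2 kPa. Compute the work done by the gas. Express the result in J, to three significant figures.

W ≈ 4360 J

Adiabatic: W = (P₁V₁ − P₂V₂)/(γ − 1) with γ = 7/5.
P₁V₁ = 3989 J, P₂V₂ = 2246 J.
W = (3989 − 2246) / 0.4 = 4356 J.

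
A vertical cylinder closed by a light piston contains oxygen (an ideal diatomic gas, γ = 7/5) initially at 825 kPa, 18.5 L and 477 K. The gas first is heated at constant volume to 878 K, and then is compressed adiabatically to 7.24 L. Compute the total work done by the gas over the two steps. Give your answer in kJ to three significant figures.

W_total ≈ -32.0 kJ

Step 1 (isochoric): W = 0 (constant volume).
After step 1: P = 1519 kPa (V unchanged).
Step 2 (adiabatic): W = (P₁V₁ − P₂V₂)/(γ−1) = (28093 − 40886)/0.4 = -31982 J.
W_total = 0 − 31982 = -31982 J.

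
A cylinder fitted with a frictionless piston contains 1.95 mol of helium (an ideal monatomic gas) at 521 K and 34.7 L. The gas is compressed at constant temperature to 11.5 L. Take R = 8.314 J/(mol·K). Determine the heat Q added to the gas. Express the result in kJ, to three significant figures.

Q ≈ -9.33 kJ

Isothermal ⇒ ΔU = 0, so Q = W = nRT ln(V₂/V₁).
Q = (1.95)(8.314)(521) ln(11.5/34.7) = 8447 × -1.104 = -9328 J.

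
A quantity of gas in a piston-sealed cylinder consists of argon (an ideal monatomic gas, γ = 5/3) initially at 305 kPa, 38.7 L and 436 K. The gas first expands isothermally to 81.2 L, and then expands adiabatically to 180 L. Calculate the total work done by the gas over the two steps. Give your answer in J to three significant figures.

Step 1 (isothermal): W = P₁V₁ ln(V₂/V₁) = (11804) ln(81.2/38.7) = 8747 J.
After step 1: P = 145.4 kPa, V = 81.2 L, T = 436 K.
Step 2 (adiabatic): W = (P₁V₁ − P₂V₂)/(γ−1) = (11803 − 6943)/0.667 = 7291 J.
W_total = 8747 + 7291 = 16038 J.

W_total ≈ 16000 J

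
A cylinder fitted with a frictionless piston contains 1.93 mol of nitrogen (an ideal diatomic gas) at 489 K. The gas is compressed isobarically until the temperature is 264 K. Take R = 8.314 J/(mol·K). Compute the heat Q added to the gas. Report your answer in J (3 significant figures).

Q ≈ -12600 J

Isobaric: W = nRΔT = (1.93)(8.314)(-225) = -3610 J.
ΔU = nCᵥΔT with Cᵥ = 5R/2: ΔU = (1.93)(20.79)(-225) = -9026 J.
Q = ΔU + W = -9026 − 3610 = -12636 J.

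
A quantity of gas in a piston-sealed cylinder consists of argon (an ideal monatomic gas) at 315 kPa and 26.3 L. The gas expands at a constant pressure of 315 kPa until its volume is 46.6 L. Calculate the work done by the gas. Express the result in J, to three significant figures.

Isobaric: W = P ΔV.
W = (315 kPa)(46.6 − 26.3 L) = (315)(20.3) = 6394 J.

W ≈ 6390 J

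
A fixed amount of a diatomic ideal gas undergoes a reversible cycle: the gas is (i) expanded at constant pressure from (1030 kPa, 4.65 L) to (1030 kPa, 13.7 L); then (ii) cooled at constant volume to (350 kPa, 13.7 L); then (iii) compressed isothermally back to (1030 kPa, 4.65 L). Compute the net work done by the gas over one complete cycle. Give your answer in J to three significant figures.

W_net ≈ 4140 J

Leg (i): W = PΔV = (1030)(13.7 − 4.65) = 9321 J.
Leg (ii): W = 0.
Leg (iii): W = PᵢVᵢ ln(V_f/Vᵢ) = (4795) ln(4.65/13.7) = -5181 J.
W_net = 9321 − 5181 = 4140 J.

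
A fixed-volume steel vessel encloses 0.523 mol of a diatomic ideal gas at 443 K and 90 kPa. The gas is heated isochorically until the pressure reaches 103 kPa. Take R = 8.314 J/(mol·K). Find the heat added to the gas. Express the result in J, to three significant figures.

Q ≈ 696 J

Constant volume ⇒ W = 0, so Q = ΔU = nCᵥΔT with Cᵥ = 5R/2 = 20.79 J/(mol·K).
At constant V, T₂/T₁ = P₂/P₁ ⇒ ΔT = T₁(P₂/P₁ − 1) = 443·(103/90 − 1) = 63.99 K.
ΔU = (0.523)(20.79)(63.99) = 695.6 J.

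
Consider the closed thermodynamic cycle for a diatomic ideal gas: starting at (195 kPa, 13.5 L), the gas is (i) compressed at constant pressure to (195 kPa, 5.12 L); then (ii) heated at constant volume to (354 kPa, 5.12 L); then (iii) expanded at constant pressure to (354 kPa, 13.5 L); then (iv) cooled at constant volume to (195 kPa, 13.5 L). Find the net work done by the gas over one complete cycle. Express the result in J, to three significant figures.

W_net ≈ 1330 J

Constant-volume legs do no work.
W(i) = (195)(5.12 − 13.5) = -1634 J; W(iii) = (354)(13.5 − 5.12) = 2967 J.
W_net = -1634 + 2967 = 1332 J (the clockwise enclosed area).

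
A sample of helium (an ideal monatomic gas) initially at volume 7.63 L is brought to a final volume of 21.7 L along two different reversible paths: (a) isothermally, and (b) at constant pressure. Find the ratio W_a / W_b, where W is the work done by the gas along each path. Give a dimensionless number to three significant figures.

W_a / W_b ≈ 0.567

Path (a) isothermal: W = P₁V₁ ln(V₂/V₁) → W_a/(P₁V₁) = 1.045.
Path (b) isobaric: W = P₁(V₂ − V₁) → W_b/(P₁V₁) = 1.844.
W_a / W_b = 1.045 / 1.844 = 0.5668.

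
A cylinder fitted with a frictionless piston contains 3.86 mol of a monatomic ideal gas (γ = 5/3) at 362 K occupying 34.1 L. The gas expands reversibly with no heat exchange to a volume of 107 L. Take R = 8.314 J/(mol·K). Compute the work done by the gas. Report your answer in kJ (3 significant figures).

W ≈ 9.30 kJ

Adiabatic: TV^(γ−1) = const with γ = 5/3.
T₂ = T₁ (V₁/V₂)^(γ−1) = 362 × (34.1/107)^0.667 = 362 × 0.4666 = 168.9 K.
W_by = nCᵥ(T₁ − T₂) = (3.86)(12.47)(362 − 168.9) = 9296 J.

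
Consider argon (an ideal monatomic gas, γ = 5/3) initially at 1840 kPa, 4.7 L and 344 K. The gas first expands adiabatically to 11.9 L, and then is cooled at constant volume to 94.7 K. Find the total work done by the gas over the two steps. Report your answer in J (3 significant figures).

W_total ≈ 5990 J

Step 1 (adiabatic): W = (P₁V₁ − P₂V₂)/(γ−1) = (8648 − 4655)/0.667 = 5989 J.
Step 2 (isochoric): W = 0 (constant volume).
W_total = 5989 + 0 = 5989 J.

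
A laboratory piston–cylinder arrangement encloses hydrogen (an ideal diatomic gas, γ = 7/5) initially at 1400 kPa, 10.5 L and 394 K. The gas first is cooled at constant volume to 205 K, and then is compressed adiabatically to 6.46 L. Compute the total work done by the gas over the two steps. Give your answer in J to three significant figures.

W_total ≈ -4100 J

Step 1 (isochoric): W = 0 (constant volume).
After step 1: P = 728.4 kPa (V unchanged).
Step 2 (adiabatic): W = (P₁V₁ − P₂V₂)/(γ−1) = (7648 − 9289)/0.4 = -4101 J.
W_total = 0 − 4101 = -4101 J.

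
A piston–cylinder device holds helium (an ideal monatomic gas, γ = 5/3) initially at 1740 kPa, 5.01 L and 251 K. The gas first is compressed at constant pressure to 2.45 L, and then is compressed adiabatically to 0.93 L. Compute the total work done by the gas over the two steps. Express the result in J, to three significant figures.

W_total ≈ -10300 J

Step 1 (isobaric): W = PΔV = (1740 kPa)(2.45 − 5.01 L) = -4454 J.
After step 1: P = 1740 kPa, V = 2.45 L, T = 122.7 K.
Step 2 (adiabatic): W = (P₁V₁ − P₂V₂)/(γ−1) = (4263 − 8132)/0.667 = -5803 J.
W_total = -4454 − 5803 = -10257 J.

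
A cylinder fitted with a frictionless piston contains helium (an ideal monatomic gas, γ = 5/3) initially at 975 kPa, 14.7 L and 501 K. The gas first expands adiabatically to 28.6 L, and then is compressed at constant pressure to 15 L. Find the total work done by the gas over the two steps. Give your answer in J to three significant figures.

W_total ≈ 3330 J

Step 1 (adiabatic): W = (P₁V₁ − P₂V₂)/(γ−1) = (14332 − 9197)/0.667 = 7704 J.
After step 1: P = 321.6 kPa, V = 28.6 L, T = 321.5 K.
Step 2 (isobaric): W = PΔV = (321.6 kPa)(15 − 28.6 L) = -4373 J.
W_total = 7704 − 4373 = 3331 J.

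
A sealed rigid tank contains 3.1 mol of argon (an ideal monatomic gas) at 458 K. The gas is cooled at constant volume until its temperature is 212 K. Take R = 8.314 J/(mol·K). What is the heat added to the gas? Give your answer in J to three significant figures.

Constant volume ⇒ W = 0, so Q = ΔU = nCᵥΔT with Cᵥ = 3R/2 = 12.47 J/(mol·K).
ΔU = (3.1)(12.47)(212 − 458) = -9510 J.

Q ≈ -9510 J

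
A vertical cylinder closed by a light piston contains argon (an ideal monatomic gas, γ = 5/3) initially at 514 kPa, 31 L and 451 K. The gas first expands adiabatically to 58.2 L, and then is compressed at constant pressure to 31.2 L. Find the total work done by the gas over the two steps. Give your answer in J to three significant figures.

W_total ≈ 3340 J

Step 1 (adiabatic): W = (P₁V₁ − P₂V₂)/(γ−1) = (15934 − 10470)/0.667 = 8196 J.
After step 1: P = 179.9 kPa, V = 58.2 L, T = 296.3 K.
Step 2 (isobaric): W = PΔV = (179.9 kPa)(31.2 − 58.2 L) = -4857 J.
W_total = 8196 − 4857 = 3339 J.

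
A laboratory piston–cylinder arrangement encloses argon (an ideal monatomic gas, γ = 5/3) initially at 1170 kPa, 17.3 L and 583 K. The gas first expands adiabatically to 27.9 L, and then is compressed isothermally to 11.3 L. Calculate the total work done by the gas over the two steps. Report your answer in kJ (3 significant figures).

Step 1 (adiabatic): W = (P₁V₁ − P₂V₂)/(γ−1) = (20241 − 14718)/0.667 = 8284 J.
After step 1: P = 527.5 kPa, V = 27.9 L, T = 423.9 K.
Step 2 (isothermal): W = P₁V₁ ln(V₂/V₁) = (14718) ln(11.3/27.9) = -13303 J.
W_total = 8284 − 13303 = -5019 J.

W_total ≈ -5.02 kJ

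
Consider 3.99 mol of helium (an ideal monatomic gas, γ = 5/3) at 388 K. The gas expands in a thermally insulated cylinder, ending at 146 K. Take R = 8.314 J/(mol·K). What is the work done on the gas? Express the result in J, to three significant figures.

Adiabatic ⇒ Q = 0, so W_by = −ΔU = nCᵥ(T₁ − T₂).
Cᵥ = 3R/2 = 12.47 J/(mol·K).
W = (3.99)(12.47)(388 − 146) = 12042 J.
Work on gas = −W_by = -12042 J.

W ≈ -12000 J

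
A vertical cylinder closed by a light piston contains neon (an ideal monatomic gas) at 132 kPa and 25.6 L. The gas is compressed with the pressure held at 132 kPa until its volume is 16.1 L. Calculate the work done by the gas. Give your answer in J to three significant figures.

Isobaric: W = P ΔV.
W = (132 kPa)(16.1 − 25.6 L) = (132)(-9.5) = -1254 J.

W ≈ -1250 J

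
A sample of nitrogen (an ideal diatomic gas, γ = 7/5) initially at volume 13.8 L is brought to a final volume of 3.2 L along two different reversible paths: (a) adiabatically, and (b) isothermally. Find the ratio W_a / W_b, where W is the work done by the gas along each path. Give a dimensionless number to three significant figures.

W_a / W_b ≈ 1.36

Path (a) adiabatic: W = P₁V₁(1 − (V₁/V₂)^(γ−1))/(γ−1) → W_a/(P₁V₁) = -1.986.
Path (b) isothermal: W = P₁V₁ ln(V₂/V₁) → W_b/(P₁V₁) = -1.462.
W_a / W_b = -1.986 / -1.462 = 1.359.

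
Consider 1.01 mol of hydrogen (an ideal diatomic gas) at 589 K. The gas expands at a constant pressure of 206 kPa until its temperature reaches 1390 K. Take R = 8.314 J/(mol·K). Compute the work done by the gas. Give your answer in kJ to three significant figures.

W ≈ 6.73 kJ

Isobaric: W = P ΔV = nR ΔT.
W = (1.01)(8.314)(1390 − 589) = 6726 J.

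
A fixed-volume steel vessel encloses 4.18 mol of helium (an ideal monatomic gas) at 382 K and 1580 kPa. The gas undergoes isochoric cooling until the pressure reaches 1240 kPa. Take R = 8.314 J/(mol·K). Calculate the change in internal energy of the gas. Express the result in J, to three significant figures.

ΔU ≈ -4290 J

Constant volume ⇒ W = 0, so Q = ΔU = nCᵥΔT with Cᵥ = 3R/2 = 12.47 J/(mol·K).
At constant V, T₂/T₁ = P₂/P₁ ⇒ ΔT = T₁(P₂/P₁ − 1) = 382·(1240/1580 − 1) = -82.2 K.
ΔU = (4.18)(12.47)(-82.2) = -4285 J.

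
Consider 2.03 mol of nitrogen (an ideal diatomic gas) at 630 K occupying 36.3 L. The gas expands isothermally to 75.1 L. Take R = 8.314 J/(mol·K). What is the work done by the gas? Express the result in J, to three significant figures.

Isothermal: W = nRT ln(V₂/V₁).
W = (2.03)(8.314)(630) × ln(75.1/36.3)
  = 10633 × 0.727
W_by_gas = 7730 J.

W ≈ 7730 J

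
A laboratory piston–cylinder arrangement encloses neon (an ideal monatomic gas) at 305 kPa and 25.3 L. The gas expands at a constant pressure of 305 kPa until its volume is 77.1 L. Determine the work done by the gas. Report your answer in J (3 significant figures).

Isobaric: W = P ΔV.
W = (305 kPa)(77.1 − 25.3 L) = (305)(51.8) = 15799 J.

W ≈ 15800 J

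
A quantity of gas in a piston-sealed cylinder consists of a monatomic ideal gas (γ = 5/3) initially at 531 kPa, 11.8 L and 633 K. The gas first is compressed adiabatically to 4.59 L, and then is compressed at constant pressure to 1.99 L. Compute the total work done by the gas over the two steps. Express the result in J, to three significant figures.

Step 1 (adiabatic): W = (P₁V₁ − P₂V₂)/(γ−1) = (6266 − 11759)/0.667 = -8239 J.
After step 1: P = 2562 kPa, V = 4.59 L, T = 1188 K.
Step 2 (isobaric): W = PΔV = (2562 kPa)(1.99 − 4.59 L) = -6661 J.
W_total = -8239 − 6661 = -14900 J.

W_total ≈ -14900 J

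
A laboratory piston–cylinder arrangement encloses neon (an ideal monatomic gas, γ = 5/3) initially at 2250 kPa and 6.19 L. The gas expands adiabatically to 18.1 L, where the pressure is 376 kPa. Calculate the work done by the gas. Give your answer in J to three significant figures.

W ≈ 10700 J

Adiabatic: W = (P₁V₁ − P₂V₂)/(γ − 1) with γ = 5/3.
P₁V₁ = 13928 J, P₂V₂ = 6806 J.
W = (13928 − 6806) / 0.6667 = 10683 J.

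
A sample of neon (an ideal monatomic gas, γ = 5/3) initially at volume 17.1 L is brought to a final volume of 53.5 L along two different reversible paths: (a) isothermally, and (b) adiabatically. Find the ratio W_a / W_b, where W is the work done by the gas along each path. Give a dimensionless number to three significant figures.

Path (a) isothermal: W = P₁V₁ ln(V₂/V₁) → W_a/(P₁V₁) = 1.141.
Path (b) adiabatic: W = P₁V₁(1 − (V₁/V₂)^(γ−1))/(γ−1) → W_b/(P₁V₁) = 0.7988.
W_a / W_b = 1.141 / 0.7988 = 1.428.

W_a / W_b ≈ 1.43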